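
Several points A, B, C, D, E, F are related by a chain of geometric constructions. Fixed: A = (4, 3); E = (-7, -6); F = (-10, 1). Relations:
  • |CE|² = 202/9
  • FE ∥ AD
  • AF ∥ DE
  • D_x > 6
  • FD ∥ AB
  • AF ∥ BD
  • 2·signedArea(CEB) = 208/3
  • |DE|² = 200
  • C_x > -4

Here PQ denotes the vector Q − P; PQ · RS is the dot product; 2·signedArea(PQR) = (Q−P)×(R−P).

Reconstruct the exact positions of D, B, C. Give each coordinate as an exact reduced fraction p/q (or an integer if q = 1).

1. D_x = 7  [AF ∥ DE ∩ FE ∥ AD]
2. D_y = -4  [AF ∥ DE ∩ FE ∥ AD]
   → D = (7, -4)
3. B_x = 21  [AF ∥ BD ∩ FD ∥ AB]
4. B_y = -2  [AF ∥ BD ∩ FD ∥ AB]
   → B = (21, -2)
5. C_x = -10/3  [line -4·x + 28·y + 212/3 = 0 ∩ |CE|² = 202/9]
6. C_y = -3  [line -4·x + 28·y + 212/3 = 0 ∩ |CE|² = 202/9]
   → C = (-10/3, -3)

B = (21, -2)
C = (-10/3, -3)
D = (7, -4)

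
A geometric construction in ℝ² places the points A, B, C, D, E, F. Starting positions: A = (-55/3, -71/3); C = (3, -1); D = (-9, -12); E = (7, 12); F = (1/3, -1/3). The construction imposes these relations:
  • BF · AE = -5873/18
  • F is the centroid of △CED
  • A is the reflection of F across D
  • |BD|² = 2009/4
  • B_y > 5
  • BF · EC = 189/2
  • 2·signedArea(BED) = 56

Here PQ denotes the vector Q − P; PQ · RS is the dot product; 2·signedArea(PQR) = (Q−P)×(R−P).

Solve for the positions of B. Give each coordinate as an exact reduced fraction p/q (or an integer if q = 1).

1. B_x = 5  [BF · AE = -5873/18 ∩ 2·signedArea(BED) = 56]
2. B_y = 11/2  [BF · AE = -5873/18 ∩ 2·signedArea(BED) = 56]
   → B = (5, 11/2)

B = (5, 11/2)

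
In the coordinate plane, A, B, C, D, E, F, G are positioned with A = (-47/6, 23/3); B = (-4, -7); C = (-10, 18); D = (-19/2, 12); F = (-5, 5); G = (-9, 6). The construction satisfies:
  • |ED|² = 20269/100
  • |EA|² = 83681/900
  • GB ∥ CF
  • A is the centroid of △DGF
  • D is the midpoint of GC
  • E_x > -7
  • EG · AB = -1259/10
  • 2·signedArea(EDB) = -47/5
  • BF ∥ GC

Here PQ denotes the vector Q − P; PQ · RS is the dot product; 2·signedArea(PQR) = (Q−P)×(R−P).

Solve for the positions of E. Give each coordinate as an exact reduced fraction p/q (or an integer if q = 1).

E = (-6, -9/5)

1. E_x = -6  [2·signedArea(EDB) = -47/5 ∩ EG · AB = -1259/10]
2. E_y = -9/5  [2·signedArea(EDB) = -47/5 ∩ EG · AB = -1259/10]
   → E = (-6, -9/5)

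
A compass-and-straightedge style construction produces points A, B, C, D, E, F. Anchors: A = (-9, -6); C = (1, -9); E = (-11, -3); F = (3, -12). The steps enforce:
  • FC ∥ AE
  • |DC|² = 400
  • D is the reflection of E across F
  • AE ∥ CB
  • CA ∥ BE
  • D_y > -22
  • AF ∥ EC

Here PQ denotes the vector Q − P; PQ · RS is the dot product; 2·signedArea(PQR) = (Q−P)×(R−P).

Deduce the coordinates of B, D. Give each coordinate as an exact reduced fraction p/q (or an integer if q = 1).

1. B_x = -1  [CA ∥ BE ∩ AE ∥ CB]
2. B_y = -6  [CA ∥ BE ∩ AE ∥ CB]
   → B = (-1, -6)
3. D_x = 17  [D is the reflection of E across F]
4. D_y = -21  [D is the reflection of E across F]
   → D = (17, -21)

B = (-1, -6)
D = (17, -21)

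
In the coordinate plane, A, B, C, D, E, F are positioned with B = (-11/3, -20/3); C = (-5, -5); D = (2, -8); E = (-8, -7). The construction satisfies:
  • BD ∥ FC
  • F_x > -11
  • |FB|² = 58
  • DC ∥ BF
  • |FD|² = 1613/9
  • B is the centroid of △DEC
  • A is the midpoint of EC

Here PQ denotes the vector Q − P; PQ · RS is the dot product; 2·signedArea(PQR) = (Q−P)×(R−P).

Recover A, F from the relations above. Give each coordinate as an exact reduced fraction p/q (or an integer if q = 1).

A = (-13/2, -6)
F = (-32/3, -11/3)

1. A_x = -13/2  [A is the midpoint of EC]
2. A_y = -6  [A is the midpoint of EC]
   → A = (-13/2, -6)
3. F_x = -32/3  [BD ∥ FC ∩ DC ∥ BF]
4. F_y = -11/3  [BD ∥ FC ∩ DC ∥ BF]
   → F = (-32/3, -11/3)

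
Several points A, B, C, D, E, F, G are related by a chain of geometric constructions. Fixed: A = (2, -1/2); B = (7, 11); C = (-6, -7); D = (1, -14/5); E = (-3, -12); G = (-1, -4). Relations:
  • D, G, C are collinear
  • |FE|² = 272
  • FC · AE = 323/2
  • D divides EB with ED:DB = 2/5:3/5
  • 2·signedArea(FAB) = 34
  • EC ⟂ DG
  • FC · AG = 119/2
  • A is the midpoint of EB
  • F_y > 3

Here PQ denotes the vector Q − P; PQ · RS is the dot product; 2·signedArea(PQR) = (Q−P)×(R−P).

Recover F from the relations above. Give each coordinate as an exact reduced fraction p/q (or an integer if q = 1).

F = (1, 4)

1. F_x = 1  [2·signedArea(FAB) = 34 ∩ FC · AE = 323/2]
2. F_y = 4  [2·signedArea(FAB) = 34 ∩ FC · AE = 323/2]
   → F = (1, 4)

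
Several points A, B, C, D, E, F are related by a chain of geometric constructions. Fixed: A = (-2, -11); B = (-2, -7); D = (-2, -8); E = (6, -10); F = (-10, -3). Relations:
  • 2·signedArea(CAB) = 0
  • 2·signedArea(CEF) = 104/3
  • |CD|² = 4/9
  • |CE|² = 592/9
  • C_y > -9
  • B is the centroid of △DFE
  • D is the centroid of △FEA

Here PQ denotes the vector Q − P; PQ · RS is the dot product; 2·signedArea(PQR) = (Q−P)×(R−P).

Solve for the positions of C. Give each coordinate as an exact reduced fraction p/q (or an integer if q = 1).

1. C_x = -2  [2·signedArea(CAB) = 0 ∩ 2·signedArea(CEF) = 104/3]
2. C_y = -26/3  [2·signedArea(CAB) = 0 ∩ 2·signedArea(CEF) = 104/3]
   → C = (-2, -26/3)

C = (-2, -26/3)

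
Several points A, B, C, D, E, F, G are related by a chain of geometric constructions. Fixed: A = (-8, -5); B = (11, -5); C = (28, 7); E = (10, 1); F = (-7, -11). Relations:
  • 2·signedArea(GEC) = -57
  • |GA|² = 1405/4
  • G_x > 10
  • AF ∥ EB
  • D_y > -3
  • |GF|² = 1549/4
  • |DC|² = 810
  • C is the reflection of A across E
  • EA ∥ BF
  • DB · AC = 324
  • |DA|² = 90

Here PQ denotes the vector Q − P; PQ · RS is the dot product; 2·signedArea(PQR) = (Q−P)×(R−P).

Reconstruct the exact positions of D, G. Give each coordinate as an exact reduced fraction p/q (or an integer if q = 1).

D = (1, -2)
G = (21/2, -2)

1. D_x = 1  [line -36·x + -12·y + 12 = 0 ∩ |DC|² = 810]
2. D_y = -2  [line -36·x + -12·y + 12 = 0 ∩ |DC|² = 810]
   → D = (1, -2)
3. G_x = 21/2  [line -6·x + 18·y + 99 = 0 ∩ |GF|² = 1549/4]
4. G_y = -2  [line -6·x + 18·y + 99 = 0 ∩ |GF|² = 1549/4]
   → G = (21/2, -2)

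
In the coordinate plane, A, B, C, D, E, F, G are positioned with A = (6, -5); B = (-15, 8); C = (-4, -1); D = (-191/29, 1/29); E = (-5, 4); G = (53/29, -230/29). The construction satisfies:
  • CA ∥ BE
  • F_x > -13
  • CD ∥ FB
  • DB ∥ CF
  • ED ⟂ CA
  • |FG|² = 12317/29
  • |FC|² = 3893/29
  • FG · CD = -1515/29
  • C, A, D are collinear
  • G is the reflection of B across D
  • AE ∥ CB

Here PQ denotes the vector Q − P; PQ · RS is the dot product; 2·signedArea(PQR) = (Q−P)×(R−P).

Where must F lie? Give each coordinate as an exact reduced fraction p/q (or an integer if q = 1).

F = (-360/29, 202/29)

1. F_x = -360/29  [CD ∥ FB ∩ DB ∥ CF]
2. F_y = 202/29  [CD ∥ FB ∩ DB ∥ CF]
   → F = (-360/29, 202/29)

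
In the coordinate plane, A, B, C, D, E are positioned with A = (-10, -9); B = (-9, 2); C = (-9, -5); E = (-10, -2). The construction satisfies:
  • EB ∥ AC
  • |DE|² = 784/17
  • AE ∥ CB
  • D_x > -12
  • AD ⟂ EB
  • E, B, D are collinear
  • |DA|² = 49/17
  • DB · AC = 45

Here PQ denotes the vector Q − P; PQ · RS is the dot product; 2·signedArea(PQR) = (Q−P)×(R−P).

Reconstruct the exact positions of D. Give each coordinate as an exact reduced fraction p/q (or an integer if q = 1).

D = (-198/17, -146/17)

1. D_x = -198/17  [E, B, D are collinear ∩ AD ⟂ EB]
2. D_y = -146/17  [E, B, D are collinear ∩ AD ⟂ EB]
   → D = (-198/17, -146/17)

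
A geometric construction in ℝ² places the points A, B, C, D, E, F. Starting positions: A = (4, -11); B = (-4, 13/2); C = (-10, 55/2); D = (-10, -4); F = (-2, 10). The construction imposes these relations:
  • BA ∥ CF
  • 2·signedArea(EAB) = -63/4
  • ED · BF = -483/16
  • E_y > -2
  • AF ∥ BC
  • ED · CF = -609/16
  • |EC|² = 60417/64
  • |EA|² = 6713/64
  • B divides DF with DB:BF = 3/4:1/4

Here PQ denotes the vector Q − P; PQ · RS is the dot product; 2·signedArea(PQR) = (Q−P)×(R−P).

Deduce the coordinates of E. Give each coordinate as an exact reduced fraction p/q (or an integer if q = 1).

1. E_x = 1/2  [ED · CF = -609/16 ∩ 2·signedArea(EAB) = -63/4]
2. E_y = -11/8  [ED · CF = -609/16 ∩ 2·signedArea(EAB) = -63/4]
   → E = (1/2, -11/8)

E = (1/2, -11/8)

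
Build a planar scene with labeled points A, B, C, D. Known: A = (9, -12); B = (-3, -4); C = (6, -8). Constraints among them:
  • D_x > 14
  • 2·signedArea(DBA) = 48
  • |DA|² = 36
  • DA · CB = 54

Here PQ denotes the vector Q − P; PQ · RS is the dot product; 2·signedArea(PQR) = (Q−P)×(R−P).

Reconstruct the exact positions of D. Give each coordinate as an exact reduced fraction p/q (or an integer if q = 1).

1. D_x = 15  [2·signedArea(DBA) = 48 ∩ DA · CB = 54]
2. D_y = -12  [2·signedArea(DBA) = 48 ∩ DA · CB = 54]
   → D = (15, -12)

D = (15, -12)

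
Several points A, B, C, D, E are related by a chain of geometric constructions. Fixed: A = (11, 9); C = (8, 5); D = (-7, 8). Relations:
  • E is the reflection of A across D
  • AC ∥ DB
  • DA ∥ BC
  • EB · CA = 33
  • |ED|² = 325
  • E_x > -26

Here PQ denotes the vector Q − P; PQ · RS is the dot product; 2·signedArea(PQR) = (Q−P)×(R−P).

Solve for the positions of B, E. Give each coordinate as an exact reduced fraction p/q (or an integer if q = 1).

1. B_x = -10  [DA ∥ BC ∩ AC ∥ DB]
2. B_y = 4  [DA ∥ BC ∩ AC ∥ DB]
   → B = (-10, 4)
3. E_x = -25  [E is the reflection of A across D]
4. E_y = 7  [E is the reflection of A across D]
   → E = (-25, 7)

B = (-10, 4)
E = (-25, 7)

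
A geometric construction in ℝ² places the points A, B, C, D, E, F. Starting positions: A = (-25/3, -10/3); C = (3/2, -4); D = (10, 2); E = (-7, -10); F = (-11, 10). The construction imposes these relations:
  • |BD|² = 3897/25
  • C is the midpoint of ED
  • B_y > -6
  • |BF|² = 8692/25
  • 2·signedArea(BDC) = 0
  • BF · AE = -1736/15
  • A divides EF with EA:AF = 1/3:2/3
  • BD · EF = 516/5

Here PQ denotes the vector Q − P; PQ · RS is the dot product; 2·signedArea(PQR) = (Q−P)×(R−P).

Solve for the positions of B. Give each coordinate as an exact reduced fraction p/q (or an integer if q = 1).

B = (-1/5, -26/5)

1. B_x = -1/5  [2·signedArea(BDC) = 0 ∩ BF · AE = -1736/15]
2. B_y = -26/5  [2·signedArea(BDC) = 0 ∩ BF · AE = -1736/15]
   → B = (-1/5, -26/5)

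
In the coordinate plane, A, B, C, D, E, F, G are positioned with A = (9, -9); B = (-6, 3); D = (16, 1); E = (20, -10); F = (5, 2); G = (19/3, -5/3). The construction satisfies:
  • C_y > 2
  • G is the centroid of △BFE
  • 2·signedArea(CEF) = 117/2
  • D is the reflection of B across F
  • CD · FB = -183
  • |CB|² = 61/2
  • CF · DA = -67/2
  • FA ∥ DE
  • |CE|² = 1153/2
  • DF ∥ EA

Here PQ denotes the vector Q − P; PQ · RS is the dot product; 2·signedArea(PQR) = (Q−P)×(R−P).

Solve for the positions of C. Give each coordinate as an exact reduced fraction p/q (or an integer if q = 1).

1. C_x = -1/2  [CF · DA = -67/2 ∩ CD · FB = -183]
2. C_y = 5/2  [CF · DA = -67/2 ∩ CD · FB = -183]
   → C = (-1/2, 5/2)

C = (-1/2, 5/2)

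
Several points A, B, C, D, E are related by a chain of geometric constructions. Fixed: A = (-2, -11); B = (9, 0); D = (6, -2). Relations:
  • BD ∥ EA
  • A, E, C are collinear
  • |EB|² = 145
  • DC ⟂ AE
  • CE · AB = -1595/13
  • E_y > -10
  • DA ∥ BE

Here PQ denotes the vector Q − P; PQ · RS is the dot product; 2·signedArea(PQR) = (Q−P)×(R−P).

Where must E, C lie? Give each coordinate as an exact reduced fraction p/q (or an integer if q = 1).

1. E_x = 1  [BD ∥ EA ∩ DA ∥ BE]
2. E_y = -9  [BD ∥ EA ∩ DA ∥ BE]
   → E = (1, -9)
3. C_x = 100/13  [A, E, C are collinear ∩ DC ⟂ AE]
4. C_y = -59/13  [A, E, C are collinear ∩ DC ⟂ AE]
   → C = (100/13, -59/13)

C = (100/13, -59/13)
E = (1, -9)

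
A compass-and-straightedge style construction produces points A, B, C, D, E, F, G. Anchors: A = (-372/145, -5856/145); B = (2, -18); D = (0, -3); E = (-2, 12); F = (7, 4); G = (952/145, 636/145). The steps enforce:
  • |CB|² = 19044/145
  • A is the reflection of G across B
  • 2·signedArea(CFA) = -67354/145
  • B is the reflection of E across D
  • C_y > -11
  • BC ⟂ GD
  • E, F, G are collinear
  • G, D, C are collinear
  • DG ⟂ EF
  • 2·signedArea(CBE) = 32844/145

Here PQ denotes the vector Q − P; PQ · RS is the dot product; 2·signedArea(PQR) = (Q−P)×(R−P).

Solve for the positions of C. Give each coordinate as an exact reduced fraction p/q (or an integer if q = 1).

C = (-952/145, -1506/145)

1. C_x = -952/145  [G, D, C are collinear ∩ BC ⟂ GD]
2. C_y = -1506/145  [G, D, C are collinear ∩ BC ⟂ GD]
   → C = (-952/145, -1506/145)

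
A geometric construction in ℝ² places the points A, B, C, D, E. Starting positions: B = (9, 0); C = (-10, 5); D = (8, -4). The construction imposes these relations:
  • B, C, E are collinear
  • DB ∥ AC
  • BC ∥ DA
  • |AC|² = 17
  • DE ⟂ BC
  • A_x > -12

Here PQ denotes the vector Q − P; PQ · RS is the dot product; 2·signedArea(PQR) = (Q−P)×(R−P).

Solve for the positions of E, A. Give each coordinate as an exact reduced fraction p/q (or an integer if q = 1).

1. E_x = 3493/386  [B, C, E are collinear ∩ DE ⟂ BC]
2. E_y = -5/386  [B, C, E are collinear ∩ DE ⟂ BC]
   → E = (3493/386, -5/386)
3. A_x = -11  [DB ∥ AC ∩ BC ∥ DA]
4. A_y = 1  [DB ∥ AC ∩ BC ∥ DA]
   → A = (-11, 1)

A = (-11, 1)
E = (3493/386, -5/386)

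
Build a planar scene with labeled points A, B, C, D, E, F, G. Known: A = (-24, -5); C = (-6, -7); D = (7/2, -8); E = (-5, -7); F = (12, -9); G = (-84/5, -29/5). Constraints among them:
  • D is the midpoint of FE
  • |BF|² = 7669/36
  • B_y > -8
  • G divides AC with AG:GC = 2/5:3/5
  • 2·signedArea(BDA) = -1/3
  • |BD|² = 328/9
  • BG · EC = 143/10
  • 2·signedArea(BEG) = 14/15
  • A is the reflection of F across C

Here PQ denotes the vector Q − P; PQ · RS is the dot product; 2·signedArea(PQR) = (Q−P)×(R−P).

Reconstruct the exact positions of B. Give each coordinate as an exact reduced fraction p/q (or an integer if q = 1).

B = (-5/2, -22/3)

1. B_x = -5/2  [2·signedArea(BEG) = 14/15 ∩ 2·signedArea(BDA) = -1/3]
2. B_y = -22/3  [2·signedArea(BEG) = 14/15 ∩ 2·signedArea(BDA) = -1/3]
   → B = (-5/2, -22/3)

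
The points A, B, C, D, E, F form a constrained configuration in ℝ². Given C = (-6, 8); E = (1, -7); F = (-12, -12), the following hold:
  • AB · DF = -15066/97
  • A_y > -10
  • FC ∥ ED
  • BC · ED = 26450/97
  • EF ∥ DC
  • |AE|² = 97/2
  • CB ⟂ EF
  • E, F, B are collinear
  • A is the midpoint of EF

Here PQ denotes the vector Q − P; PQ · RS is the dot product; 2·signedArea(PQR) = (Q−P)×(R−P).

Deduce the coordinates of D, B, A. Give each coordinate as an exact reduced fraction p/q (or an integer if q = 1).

1. D_x = 7  [EF ∥ DC ∩ FC ∥ ED]
2. D_y = 13  [EF ∥ DC ∩ FC ∥ ED]
   → D = (7, 13)
3. B_x = -7/97  [E, F, B are collinear ∩ CB ⟂ EF]
4. B_y = -719/97  [E, F, B are collinear ∩ CB ⟂ EF]
   → B = (-7/97, -719/97)
5. A_x = -11/2  [A is the midpoint of EF]
6. A_y = -19/2  [A is the midpoint of EF]
   → A = (-11/2, -19/2)

A = (-11/2, -19/2)
B = (-7/97, -719/97)
D = (7, 13)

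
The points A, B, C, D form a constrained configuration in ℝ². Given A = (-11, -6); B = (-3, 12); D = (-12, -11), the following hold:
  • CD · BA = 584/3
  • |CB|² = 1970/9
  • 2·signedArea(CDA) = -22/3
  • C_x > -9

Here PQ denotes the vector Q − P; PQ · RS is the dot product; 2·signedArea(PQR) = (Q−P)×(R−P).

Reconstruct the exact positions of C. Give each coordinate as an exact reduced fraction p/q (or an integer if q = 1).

C = (-26/3, -5/3)

1. C_x = -26/3  [2·signedArea(CDA) = -22/3 ∩ CD · BA = 584/3]
2. C_y = -5/3  [2·signedArea(CDA) = -22/3 ∩ CD · BA = 584/3]
   → C = (-26/3, -5/3)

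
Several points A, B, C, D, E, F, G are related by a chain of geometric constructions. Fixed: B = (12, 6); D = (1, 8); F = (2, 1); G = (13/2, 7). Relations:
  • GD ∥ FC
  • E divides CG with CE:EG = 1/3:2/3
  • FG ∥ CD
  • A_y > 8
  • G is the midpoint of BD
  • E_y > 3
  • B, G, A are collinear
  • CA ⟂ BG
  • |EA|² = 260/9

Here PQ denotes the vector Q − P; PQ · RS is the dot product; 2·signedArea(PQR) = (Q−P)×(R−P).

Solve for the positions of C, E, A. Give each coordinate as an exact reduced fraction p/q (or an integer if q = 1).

A = (-23/10, 43/5)
C = (-7/2, 2)
E = (-1/6, 11/3)

1. C_x = -7/2  [FG ∥ CD ∩ GD ∥ FC]
2. C_y = 2  [FG ∥ CD ∩ GD ∥ FC]
   → C = (-7/2, 2)
3. E_x = -1/6  [E divides CG with CE:EG = 1/3:2/3]
4. E_y = 11/3  [E divides CG with CE:EG = 1/3:2/3]
   → E = (-1/6, 11/3)
5. A_x = -23/10  [B, G, A are collinear ∩ CA ⟂ BG]
6. A_y = 43/5  [B, G, A are collinear ∩ CA ⟂ BG]
   → A = (-23/10, 43/5)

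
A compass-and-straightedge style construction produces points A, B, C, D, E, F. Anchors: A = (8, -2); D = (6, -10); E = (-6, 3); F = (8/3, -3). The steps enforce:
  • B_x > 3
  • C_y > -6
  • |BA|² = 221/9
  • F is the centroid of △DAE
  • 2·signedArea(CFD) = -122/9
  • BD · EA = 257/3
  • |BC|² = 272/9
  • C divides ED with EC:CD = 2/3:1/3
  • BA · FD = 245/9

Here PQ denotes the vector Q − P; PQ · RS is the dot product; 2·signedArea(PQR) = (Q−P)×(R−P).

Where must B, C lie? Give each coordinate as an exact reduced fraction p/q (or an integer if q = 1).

1. B_x = 10/3  [BD · EA = 257/3 ∩ BA · FD = 245/9]
2. B_y = -1/3  [BD · EA = 257/3 ∩ BA · FD = 245/9]
   → B = (10/3, -1/3)
3. C_x = 2  [C divides ED with EC:CD = 2/3:1/3]
4. C_y = -17/3  [C divides ED with EC:CD = 2/3:1/3]
   → C = (2, -17/3)

B = (10/3, -1/3)
C = (2, -17/3)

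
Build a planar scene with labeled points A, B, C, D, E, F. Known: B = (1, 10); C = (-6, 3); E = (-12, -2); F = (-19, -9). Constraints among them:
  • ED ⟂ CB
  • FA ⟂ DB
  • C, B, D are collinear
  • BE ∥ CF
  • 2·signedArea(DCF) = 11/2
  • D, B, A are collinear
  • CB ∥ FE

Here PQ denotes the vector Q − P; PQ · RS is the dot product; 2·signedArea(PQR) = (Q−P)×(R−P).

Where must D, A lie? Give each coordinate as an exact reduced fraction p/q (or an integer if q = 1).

A = (-37/2, -19/2)
D = (-23/2, -5/2)

1. D_x = -23/2  [C, B, D are collinear ∩ ED ⟂ CB]
2. D_y = -5/2  [C, B, D are collinear ∩ ED ⟂ CB]
   → D = (-23/2, -5/2)
3. A_x = -37/2  [D, B, A are collinear ∩ FA ⟂ DB]
4. A_y = -19/2  [D, B, A are collinear ∩ FA ⟂ DB]
   → A = (-37/2, -19/2)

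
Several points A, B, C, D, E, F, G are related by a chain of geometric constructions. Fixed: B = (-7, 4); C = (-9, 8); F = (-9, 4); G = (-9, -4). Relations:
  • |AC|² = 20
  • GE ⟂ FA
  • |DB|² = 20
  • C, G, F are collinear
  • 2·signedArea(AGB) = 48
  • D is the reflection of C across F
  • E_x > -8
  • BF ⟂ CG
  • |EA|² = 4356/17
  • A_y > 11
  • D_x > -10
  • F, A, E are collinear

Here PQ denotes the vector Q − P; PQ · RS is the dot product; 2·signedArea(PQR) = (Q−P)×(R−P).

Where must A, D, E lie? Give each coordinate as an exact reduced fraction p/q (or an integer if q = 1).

1. A_x = -11  [line -8·x + 2·y + -112 = 0 ∩ |AC|² = 20]
2. A_y = 12  [line -8·x + 2·y + -112 = 0 ∩ |AC|² = 20]
   → A = (-11, 12)
3. D_x = -9  [D is the reflection of C across F]
4. D_y = 0  [D is the reflection of C across F]
   → D = (-9, 0)
5. E_x = -121/17  [F, A, E are collinear ∩ GE ⟂ FA]
6. E_y = -60/17  [F, A, E are collinear ∩ GE ⟂ FA]
   → E = (-121/17, -60/17)

A = (-11, 12)
D = (-9, 0)
E = (-121/17, -60/17)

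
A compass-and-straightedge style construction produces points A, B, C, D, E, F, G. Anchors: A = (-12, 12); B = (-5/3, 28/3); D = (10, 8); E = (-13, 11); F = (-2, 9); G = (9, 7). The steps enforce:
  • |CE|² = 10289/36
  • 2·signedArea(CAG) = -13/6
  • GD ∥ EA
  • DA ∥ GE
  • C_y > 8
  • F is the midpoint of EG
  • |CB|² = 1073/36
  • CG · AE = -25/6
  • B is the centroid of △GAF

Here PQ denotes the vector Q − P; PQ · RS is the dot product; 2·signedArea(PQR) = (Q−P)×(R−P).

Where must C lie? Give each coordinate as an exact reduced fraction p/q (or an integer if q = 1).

C = (11/3, 49/6)

1. C_x = 11/3  [CG · AE = -25/6 ∩ 2·signedArea(CAG) = -13/6]
2. C_y = 49/6  [CG · AE = -25/6 ∩ 2·signedArea(CAG) = -13/6]
   → C = (11/3, 49/6)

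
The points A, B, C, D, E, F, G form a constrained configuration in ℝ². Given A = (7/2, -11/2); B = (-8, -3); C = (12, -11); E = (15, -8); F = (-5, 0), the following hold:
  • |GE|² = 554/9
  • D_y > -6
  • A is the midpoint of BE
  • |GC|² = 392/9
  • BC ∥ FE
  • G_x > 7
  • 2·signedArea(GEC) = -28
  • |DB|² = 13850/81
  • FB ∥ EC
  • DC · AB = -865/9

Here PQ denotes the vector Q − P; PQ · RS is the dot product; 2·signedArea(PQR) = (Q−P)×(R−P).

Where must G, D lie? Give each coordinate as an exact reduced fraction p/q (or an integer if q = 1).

D = (43/9, -52/9)
G = (22/3, -19/3)

1. G_x = 22/3  [line 3·x + -3·y + -41 = 0 ∩ |GC|² = 392/9]
2. G_y = -19/3  [line 3·x + -3·y + -41 = 0 ∩ |GC|² = 392/9]
   → G = (22/3, -19/3)
3. D_x = 43/9  [line 23/2·x + -5/2·y + -1249/18 = 0 ∩ |DB|² = 13850/81]
4. D_y = -52/9  [line 23/2·x + -5/2·y + -1249/18 = 0 ∩ |DB|² = 13850/81]
   → D = (43/9, -52/9)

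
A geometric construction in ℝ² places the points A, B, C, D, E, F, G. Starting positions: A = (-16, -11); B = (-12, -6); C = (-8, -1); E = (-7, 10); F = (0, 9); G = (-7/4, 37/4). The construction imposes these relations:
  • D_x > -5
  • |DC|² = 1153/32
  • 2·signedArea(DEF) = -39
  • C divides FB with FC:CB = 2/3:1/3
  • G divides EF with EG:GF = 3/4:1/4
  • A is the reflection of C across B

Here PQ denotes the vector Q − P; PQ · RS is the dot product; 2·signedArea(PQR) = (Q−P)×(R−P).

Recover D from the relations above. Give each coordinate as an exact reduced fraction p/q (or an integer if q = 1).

1. D_x = -39/8  [line 1·x + 7·y + -24 = 0 ∩ |DC|² = 1153/32]
2. D_y = 33/8  [line 1·x + 7·y + -24 = 0 ∩ |DC|² = 1153/32]
   → D = (-39/8, 33/8)

D = (-39/8, 33/8)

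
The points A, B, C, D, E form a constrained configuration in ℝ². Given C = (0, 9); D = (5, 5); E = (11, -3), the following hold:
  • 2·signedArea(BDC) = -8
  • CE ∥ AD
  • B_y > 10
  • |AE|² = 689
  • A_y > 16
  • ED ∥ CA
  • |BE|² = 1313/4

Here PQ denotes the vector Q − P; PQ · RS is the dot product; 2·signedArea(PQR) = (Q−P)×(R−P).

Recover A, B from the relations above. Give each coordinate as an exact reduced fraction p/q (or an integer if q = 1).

A = (-6, 17)
B = (-1/2, 11)

1. A_x = -6  [CE ∥ AD ∩ ED ∥ CA]
2. A_y = 17  [CE ∥ AD ∩ ED ∥ CA]
   → A = (-6, 17)
3. B_x = -1/2  [line -4·x + -5·y + 53 = 0 ∩ |BE|² = 1313/4]
4. B_y = 11  [line -4·x + -5·y + 53 = 0 ∩ |BE|² = 1313/4]
   → B = (-1/2, 11)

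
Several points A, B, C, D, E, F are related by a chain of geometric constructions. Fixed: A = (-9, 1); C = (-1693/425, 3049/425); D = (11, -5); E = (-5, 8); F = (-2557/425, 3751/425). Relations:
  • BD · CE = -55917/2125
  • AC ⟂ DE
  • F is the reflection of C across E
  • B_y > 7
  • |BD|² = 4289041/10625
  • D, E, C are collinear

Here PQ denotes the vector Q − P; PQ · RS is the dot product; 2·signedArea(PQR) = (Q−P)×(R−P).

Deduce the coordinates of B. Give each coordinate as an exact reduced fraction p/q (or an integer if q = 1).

1. B_x = -9761/2125  [line 432/425·x + -351/425·y + 23382/2125 = 0 ∩ |BD|² = 4289041/10625]
2. B_y = 16298/2125  [line 432/425·x + -351/425·y + 23382/2125 = 0 ∩ |BD|² = 4289041/10625]
   → B = (-9761/2125, 16298/2125)

B = (-9761/2125, 16298/2125)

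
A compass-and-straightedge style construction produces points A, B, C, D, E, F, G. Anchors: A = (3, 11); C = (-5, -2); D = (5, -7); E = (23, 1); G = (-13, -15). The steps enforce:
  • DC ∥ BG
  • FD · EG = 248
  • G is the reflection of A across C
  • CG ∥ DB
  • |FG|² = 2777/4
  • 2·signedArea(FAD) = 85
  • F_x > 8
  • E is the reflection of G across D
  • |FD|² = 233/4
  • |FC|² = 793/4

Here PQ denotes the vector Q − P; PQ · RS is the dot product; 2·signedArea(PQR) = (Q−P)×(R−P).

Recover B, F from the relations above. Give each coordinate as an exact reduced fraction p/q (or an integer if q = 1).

B = (-3, -20)
F = (9, -1/2)

1. B_x = -3  [DC ∥ BG ∩ CG ∥ DB]
2. B_y = -20  [DC ∥ BG ∩ CG ∥ DB]
   → B = (-3, -20)
3. F_x = 9  [2·signedArea(FAD) = 85 ∩ FD · EG = 248]
4. F_y = -1/2  [2·signedArea(FAD) = 85 ∩ FD · EG = 248]
   → F = (9, -1/2)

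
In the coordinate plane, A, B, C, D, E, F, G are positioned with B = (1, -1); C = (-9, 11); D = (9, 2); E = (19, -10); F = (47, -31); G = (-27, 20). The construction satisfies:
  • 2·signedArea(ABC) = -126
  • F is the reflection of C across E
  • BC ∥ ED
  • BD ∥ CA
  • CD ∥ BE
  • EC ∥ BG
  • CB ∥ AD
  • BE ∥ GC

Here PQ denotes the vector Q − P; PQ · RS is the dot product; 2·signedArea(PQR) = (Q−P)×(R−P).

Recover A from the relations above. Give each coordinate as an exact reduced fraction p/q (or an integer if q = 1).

A = (-1, 14)

1. A_x = -1  [CB ∥ AD ∩ BD ∥ CA]
2. A_y = 14  [CB ∥ AD ∩ BD ∥ CA]
   → A = (-1, 14)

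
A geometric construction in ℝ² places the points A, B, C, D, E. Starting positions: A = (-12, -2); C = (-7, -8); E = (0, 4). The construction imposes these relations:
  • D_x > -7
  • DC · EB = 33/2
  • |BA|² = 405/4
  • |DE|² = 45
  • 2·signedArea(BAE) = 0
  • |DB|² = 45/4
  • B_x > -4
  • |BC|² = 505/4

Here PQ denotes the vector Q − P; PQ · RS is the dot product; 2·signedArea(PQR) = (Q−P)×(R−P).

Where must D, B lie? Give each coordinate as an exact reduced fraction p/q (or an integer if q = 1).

B = (-3, 5/2)
D = (-6, 1)

1. B_x = -3  [line -6·x + 12·y + -48 = 0 ∩ |BA|² = 405/4]
2. B_y = 5/2  [line -6·x + 12·y + -48 = 0 ∩ |BA|² = 405/4]
   → B = (-3, 5/2)
3. D_x = -6  [line 3·x + 3/2·y + 33/2 = 0 ∩ |DB|² = 45/4]
4. D_y = 1  [line 3·x + 3/2·y + 33/2 = 0 ∩ |DB|² = 45/4]
   → D = (-6, 1)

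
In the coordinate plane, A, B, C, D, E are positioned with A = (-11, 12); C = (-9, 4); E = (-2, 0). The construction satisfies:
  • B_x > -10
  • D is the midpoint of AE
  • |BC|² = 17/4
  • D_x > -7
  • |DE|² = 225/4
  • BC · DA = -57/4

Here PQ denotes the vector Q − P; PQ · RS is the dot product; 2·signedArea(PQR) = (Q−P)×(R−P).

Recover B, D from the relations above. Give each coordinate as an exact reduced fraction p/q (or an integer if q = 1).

1. D_x = -13/2  [D is the midpoint of AE]
2. D_y = 6  [D is the midpoint of AE]
   → D = (-13/2, 6)
3. B_x = -19/2  [line 9/2·x + -6·y + 315/4 = 0 ∩ |BC|² = 17/4]
4. B_y = 6  [line 9/2·x + -6·y + 315/4 = 0 ∩ |BC|² = 17/4]
   → B = (-19/2, 6)

B = (-19/2, 6)
D = (-13/2, 6)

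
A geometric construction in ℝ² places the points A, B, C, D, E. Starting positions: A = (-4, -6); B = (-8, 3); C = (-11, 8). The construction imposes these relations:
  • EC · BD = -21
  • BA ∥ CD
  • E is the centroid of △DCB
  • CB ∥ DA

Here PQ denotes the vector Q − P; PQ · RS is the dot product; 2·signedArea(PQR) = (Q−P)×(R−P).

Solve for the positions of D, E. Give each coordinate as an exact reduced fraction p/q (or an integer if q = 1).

1. D_x = -7  [CB ∥ DA ∩ BA ∥ CD]
2. D_y = -1  [CB ∥ DA ∩ BA ∥ CD]
   → D = (-7, -1)
3. E_x = -26/3  [E is the centroid of △DCB]
4. E_y = 10/3  [E is the centroid of △DCB]
   → E = (-26/3, 10/3)

D = (-7, -1)
E = (-26/3, 10/3)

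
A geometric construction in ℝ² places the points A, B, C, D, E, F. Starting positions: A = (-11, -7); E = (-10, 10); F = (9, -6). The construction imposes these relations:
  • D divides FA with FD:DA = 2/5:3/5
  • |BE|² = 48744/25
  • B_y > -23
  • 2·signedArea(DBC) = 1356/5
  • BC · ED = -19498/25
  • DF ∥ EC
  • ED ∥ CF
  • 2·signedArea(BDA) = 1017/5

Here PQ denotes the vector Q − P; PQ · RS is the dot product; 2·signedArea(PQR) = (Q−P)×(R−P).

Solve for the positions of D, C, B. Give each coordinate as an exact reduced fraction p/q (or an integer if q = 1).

1. D_x = 1  [D divides FA with FD:DA = 2/5:3/5]
2. D_y = -32/5  [D divides FA with FD:DA = 2/5:3/5]
   → D = (1, -32/5)
3. C_x = -2  [ED ∥ CF ∩ DF ∥ EC]
4. C_y = 52/5  [ED ∥ CF ∩ DF ∥ EC]
   → C = (-2, 52/5)
5. B_x = 20  [2·signedArea(BDA) = 1017/5 ∩ BC · ED = -19498/25]
6. B_y = -112/5  [2·signedArea(BDA) = 1017/5 ∩ BC · ED = -19498/25]
   → B = (20, -112/5)

B = (20, -112/5)
C = (-2, 52/5)
D = (1, -32/5)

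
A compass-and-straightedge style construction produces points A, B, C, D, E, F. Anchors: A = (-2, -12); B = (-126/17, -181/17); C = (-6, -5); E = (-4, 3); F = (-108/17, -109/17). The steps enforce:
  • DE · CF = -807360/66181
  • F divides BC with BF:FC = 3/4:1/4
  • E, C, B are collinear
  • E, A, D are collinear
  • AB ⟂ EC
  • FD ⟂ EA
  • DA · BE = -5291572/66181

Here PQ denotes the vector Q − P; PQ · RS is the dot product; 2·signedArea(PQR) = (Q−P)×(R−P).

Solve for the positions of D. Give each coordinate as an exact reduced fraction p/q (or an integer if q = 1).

D = (-10932/3893, -23121/3893)

1. D_x = -10932/3893  [E, A, D are collinear ∩ FD ⟂ EA]
2. D_y = -23121/3893  [E, A, D are collinear ∩ FD ⟂ EA]
   → D = (-10932/3893, -23121/3893)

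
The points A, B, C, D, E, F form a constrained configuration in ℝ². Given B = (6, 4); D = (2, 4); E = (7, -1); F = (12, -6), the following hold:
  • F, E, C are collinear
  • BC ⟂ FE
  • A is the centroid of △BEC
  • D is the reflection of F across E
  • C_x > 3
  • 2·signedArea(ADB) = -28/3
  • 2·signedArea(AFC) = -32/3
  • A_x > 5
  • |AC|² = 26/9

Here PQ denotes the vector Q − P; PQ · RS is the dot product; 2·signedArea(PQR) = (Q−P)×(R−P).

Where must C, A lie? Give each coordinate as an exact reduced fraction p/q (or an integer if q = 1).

A = (17/3, 5/3)
C = (4, 2)

1. C_x = 4  [F, E, C are collinear ∩ BC ⟂ FE]
2. C_y = 2  [F, E, C are collinear ∩ BC ⟂ FE]
   → C = (4, 2)
3. A_x = 17/3  [A is the centroid of △BEC]
4. A_y = 5/3  [A is the centroid of △BEC]
   → A = (17/3, 5/3)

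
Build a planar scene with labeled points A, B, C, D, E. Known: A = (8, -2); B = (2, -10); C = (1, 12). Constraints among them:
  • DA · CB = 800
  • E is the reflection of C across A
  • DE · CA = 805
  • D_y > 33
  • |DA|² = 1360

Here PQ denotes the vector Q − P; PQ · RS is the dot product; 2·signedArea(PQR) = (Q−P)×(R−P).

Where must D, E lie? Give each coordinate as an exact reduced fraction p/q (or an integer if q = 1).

D = (0, 34)
E = (15, -16)

1. E_x = 15  [E is the reflection of C across A]
2. E_y = -16  [E is the reflection of C across A]
   → E = (15, -16)
3. D_x = 0  [DA · CB = 800 ∩ DE · CA = 805]
4. D_y = 34  [DA · CB = 800 ∩ DE · CA = 805]
   → D = (0, 34)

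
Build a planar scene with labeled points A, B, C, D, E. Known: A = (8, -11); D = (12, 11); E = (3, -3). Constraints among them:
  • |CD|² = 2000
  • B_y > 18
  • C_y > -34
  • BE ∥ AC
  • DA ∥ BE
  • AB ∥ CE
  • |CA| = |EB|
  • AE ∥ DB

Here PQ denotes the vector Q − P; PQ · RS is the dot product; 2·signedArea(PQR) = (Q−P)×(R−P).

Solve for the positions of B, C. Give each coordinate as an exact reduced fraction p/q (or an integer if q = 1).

1. B_x = 7  [DA ∥ BE ∩ AE ∥ DB]
2. B_y = 19  [DA ∥ BE ∩ AE ∥ DB]
   → B = (7, 19)
3. C_x = 4  [AB ∥ CE ∩ BE ∥ AC]
4. C_y = -33  [AB ∥ CE ∩ BE ∥ AC]
   → C = (4, -33)

B = (7, 19)
C = (4, -33)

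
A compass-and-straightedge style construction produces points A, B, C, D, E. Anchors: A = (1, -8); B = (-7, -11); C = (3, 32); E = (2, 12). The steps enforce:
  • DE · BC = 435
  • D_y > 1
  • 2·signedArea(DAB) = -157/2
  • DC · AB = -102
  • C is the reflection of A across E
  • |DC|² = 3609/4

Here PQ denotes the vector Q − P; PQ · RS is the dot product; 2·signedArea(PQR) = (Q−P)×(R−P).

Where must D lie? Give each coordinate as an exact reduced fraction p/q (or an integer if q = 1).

D = (3/2, 2)

1. D_x = 3/2  [DE · BC = 435 ∩ DC · AB = -102]
2. D_y = 2  [DE · BC = 435 ∩ DC · AB = -102]
   → D = (3/2, 2)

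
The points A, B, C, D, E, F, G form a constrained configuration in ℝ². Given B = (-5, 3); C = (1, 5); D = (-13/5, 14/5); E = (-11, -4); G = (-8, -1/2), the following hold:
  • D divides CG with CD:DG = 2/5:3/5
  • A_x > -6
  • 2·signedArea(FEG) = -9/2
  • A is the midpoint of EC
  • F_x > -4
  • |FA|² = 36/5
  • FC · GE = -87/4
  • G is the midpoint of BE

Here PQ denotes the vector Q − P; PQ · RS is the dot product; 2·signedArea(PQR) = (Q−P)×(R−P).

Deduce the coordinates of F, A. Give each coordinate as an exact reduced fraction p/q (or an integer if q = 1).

A = (-5, 1/2)
F = (-19/5, 29/10)

1. F_x = -19/5  [FC · GE = -87/4 ∩ 2·signedArea(FEG) = -9/2]
2. F_y = 29/10  [FC · GE = -87/4 ∩ 2·signedArea(FEG) = -9/2]
   → F = (-19/5, 29/10)
3. A_x = -5  [A is the midpoint of EC]
4. A_y = 1/2  [A is the midpoint of EC]
   → A = (-5, 1/2)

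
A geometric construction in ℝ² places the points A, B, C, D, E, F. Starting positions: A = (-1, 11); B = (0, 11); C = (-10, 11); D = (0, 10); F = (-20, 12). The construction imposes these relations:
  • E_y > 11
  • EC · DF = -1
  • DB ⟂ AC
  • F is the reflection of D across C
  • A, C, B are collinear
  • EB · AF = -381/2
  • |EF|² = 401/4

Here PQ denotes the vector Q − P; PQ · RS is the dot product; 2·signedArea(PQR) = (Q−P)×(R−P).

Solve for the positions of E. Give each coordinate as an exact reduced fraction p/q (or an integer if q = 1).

E = (-10, 23/2)

1. E_x = -10  [EB · AF = -381/2 ∩ EC · DF = -1]
2. E_y = 23/2  [EB · AF = -381/2 ∩ EC · DF = -1]
   → E = (-10, 23/2)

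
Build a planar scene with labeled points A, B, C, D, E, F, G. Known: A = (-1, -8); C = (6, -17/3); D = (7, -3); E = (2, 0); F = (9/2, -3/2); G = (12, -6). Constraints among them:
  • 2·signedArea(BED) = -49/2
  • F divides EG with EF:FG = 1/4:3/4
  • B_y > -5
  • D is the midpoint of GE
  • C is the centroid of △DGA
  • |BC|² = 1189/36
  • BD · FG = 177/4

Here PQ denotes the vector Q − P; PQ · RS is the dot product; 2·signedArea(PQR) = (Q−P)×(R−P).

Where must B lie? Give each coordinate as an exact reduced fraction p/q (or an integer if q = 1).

B = (1/2, -4)

1. B_x = 1/2  [BD · FG = 177/4 ∩ 2·signedArea(BED) = -49/2]
2. B_y = -4  [BD · FG = 177/4 ∩ 2·signedArea(BED) = -49/2]
   → B = (1/2, -4)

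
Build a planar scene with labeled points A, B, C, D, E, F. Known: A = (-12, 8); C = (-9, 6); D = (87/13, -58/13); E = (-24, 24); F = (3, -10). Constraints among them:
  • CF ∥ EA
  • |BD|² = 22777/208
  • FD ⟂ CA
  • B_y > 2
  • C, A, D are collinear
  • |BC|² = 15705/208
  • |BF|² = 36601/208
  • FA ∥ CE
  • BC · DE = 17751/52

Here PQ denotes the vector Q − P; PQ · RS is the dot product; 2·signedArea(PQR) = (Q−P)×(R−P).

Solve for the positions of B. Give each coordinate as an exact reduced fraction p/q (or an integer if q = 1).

1. B_x = -51/52  [line 399/13·x + -370/13·y + 5493/52 = 0 ∩ |BF|² = 36601/208]
2. B_y = 69/26  [line 399/13·x + -370/13·y + 5493/52 = 0 ∩ |BF|² = 36601/208]
   → B = (-51/52, 69/26)

B = (-51/52, 69/26)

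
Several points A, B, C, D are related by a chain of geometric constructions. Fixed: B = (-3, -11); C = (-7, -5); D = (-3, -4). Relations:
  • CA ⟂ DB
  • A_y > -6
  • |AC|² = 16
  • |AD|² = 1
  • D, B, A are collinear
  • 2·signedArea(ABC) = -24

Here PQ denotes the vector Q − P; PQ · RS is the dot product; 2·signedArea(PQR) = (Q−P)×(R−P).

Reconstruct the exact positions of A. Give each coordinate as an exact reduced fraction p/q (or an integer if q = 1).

1. A_x = -3  [D, B, A are collinear ∩ CA ⟂ DB]
2. A_y = -5  [D, B, A are collinear ∩ CA ⟂ DB]
   → A = (-3, -5)

A = (-3, -5)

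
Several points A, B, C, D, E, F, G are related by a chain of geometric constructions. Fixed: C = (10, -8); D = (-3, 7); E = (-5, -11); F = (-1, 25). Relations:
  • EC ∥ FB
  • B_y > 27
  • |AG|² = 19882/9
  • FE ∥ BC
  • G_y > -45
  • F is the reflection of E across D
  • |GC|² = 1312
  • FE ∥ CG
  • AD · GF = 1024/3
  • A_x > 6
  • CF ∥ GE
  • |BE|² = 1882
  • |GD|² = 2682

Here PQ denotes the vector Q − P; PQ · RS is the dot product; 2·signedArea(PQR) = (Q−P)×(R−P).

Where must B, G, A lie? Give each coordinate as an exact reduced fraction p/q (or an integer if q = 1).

1. B_x = 14  [FE ∥ BC ∩ EC ∥ FB]
2. B_y = 28  [FE ∥ BC ∩ EC ∥ FB]
   → B = (14, 28)
3. G_x = 6  [CF ∥ GE ∩ FE ∥ CG]
4. G_y = -44  [CF ∥ GE ∩ FE ∥ CG]
   → G = (6, -44)
5. A_x = 19/3  [line 7·x + -69·y + 488/3 = 0 ∩ |AG|² = 19882/9]
6. A_y = 3  [line 7·x + -69·y + 488/3 = 0 ∩ |AG|² = 19882/9]
   → A = (19/3, 3)

A = (19/3, 3)
B = (14, 28)
G = (6, -44)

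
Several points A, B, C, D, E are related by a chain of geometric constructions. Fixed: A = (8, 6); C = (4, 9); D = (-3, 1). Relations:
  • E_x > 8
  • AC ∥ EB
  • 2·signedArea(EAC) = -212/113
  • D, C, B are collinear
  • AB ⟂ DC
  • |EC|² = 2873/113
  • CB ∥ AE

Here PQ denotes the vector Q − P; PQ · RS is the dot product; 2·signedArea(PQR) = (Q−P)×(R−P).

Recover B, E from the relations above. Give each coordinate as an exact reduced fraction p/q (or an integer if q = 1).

1. B_x = 480/113  [D, C, B are collinear ∩ AB ⟂ DC]
2. B_y = 1049/113  [D, C, B are collinear ∩ AB ⟂ DC]
   → B = (480/113, 1049/113)
3. E_x = 932/113  [AC ∥ EB ∩ CB ∥ AE]
4. E_y = 710/113  [AC ∥ EB ∩ CB ∥ AE]
   → E = (932/113, 710/113)

B = (480/113, 1049/113)
E = (932/113, 710/113)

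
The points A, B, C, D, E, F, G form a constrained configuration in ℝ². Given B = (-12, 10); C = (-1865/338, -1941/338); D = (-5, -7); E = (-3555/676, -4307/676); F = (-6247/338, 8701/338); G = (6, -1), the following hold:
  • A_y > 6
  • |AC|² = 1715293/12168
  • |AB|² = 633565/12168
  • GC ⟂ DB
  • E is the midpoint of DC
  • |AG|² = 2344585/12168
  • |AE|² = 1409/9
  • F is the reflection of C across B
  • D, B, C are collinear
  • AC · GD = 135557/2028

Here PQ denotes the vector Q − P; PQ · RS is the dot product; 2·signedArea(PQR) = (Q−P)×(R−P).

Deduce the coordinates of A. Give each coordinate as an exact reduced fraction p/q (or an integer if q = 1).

A = (-11993/2028, 12419/2028)

1. A_x = -11993/2028  [line 11·x + 6·y + 57409/2028 = 0 ∩ |AG|² = 2344585/12168]
2. A_y = 12419/2028  [line 11·x + 6·y + 57409/2028 = 0 ∩ |AG|² = 2344585/12168]
   → A = (-11993/2028, 12419/2028)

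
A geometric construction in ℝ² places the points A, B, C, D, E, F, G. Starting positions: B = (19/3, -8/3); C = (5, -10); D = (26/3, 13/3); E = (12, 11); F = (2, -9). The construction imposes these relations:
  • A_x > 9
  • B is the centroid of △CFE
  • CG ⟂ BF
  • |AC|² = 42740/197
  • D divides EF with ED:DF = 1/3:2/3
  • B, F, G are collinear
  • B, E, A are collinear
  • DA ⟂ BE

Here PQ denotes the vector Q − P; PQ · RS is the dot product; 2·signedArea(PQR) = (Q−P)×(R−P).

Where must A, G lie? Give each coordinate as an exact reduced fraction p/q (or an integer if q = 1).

1. A_x = 1803/197  [B, E, A are collinear ∩ DA ⟂ BE]
2. A_y = 814/197  [B, E, A are collinear ∩ DA ⟂ BE]
   → A = (1803/197, 814/197)
3. G_x = 132/53  [B, F, G are collinear ∩ CG ⟂ BF]
4. G_y = -439/53  [B, F, G are collinear ∩ CG ⟂ BF]
   → G = (132/53, -439/53)

A = (1803/197, 814/197)
G = (132/53, -439/53)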